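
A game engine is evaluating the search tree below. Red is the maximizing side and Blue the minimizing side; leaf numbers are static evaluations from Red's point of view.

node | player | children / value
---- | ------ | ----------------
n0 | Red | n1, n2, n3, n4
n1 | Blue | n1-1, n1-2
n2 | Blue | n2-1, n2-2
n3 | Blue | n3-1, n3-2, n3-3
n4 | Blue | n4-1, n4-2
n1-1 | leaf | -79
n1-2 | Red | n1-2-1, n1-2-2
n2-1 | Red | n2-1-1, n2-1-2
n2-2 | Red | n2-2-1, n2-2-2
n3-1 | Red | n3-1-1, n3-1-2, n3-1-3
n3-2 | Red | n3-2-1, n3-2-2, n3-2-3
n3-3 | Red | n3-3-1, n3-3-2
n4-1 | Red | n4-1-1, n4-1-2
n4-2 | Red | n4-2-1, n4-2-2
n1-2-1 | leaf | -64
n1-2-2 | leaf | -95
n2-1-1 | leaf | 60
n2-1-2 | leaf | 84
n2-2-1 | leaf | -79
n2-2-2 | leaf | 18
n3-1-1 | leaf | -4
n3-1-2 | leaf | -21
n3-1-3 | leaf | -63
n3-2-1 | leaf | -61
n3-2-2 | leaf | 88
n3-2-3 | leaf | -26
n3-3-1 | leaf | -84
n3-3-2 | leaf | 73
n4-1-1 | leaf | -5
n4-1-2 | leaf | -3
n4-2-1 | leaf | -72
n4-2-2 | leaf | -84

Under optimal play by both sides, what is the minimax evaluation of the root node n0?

n1-2 (Red): max(-64, -95) = -64
n1 (Blue): min(-79, -64) = -79
n2-1 (Red): max(60, 84) = 84
n2-2 (Red): max(-79, 18) = 18
n2 (Blue): min(84, 18) = 18
n3-1 (Red): max(-4, -21, -63) = -4
n3-2 (Red): max(-61, 88, -26) = 88
n3-3 (Red): max(-84, 73) = 73
n3 (Blue): min(-4, 88, 73) = -4
n4-1 (Red): max(-5, -3) = -3
n4-2 (Red): max(-72, -84) = -72
n4 (Blue): min(-3, -72) = -72
n0 (Red): max(-79, 18, -4, -72) = 18

18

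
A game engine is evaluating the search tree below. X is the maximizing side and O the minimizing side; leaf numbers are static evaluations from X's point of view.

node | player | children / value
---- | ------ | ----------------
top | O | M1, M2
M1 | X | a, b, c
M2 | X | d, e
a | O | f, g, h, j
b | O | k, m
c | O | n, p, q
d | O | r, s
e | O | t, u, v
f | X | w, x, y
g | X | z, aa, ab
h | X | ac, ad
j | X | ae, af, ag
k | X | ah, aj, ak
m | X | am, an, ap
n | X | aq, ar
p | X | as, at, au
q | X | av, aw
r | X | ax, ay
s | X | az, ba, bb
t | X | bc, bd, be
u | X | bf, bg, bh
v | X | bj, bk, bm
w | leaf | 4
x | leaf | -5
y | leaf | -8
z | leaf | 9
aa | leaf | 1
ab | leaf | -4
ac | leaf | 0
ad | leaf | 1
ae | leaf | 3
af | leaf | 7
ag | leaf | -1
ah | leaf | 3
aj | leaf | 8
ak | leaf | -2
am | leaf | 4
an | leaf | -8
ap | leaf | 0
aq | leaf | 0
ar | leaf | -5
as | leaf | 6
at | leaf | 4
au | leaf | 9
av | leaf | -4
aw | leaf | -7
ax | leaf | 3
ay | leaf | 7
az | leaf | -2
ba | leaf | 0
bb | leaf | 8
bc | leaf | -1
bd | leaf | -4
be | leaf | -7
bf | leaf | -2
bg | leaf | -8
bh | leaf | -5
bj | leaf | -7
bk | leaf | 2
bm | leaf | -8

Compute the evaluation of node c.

-4

n (X): max(0, -5) = 0
p (X): max(6, 4, 9) = 9
q (X): max(-4, -7) = -4
c (O): min(0, 9, -4) = -4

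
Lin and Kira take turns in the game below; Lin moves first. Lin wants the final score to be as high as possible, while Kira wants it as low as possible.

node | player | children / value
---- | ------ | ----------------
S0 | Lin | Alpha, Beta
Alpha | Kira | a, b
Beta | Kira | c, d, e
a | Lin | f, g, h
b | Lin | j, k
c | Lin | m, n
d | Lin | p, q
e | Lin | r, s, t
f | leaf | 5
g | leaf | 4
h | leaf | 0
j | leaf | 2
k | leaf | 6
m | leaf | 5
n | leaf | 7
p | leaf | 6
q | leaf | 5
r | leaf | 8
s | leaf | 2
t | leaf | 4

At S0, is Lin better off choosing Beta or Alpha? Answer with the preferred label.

c (Lin): max(5, 7) = 7
d (Lin): max(6, 5) = 6
e (Lin): max(8, 2, 4) = 8
Beta (Kira): min(7, 6, 8) = 6
a (Lin): max(5, 4, 0) = 5
b (Lin): max(2, 6) = 6
Alpha (Kira): min(5, 6) = 5
Lin prefers the higher value; Beta=6, Alpha=5. Beta is better since 6 > 5.

Beta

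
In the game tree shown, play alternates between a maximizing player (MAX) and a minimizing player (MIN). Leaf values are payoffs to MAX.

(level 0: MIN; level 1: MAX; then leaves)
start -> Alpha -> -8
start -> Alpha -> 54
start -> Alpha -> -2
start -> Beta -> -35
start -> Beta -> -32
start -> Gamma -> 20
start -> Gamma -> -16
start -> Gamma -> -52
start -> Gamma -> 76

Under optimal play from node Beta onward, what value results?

Beta (MAX): max(-35, -32) = -32

-32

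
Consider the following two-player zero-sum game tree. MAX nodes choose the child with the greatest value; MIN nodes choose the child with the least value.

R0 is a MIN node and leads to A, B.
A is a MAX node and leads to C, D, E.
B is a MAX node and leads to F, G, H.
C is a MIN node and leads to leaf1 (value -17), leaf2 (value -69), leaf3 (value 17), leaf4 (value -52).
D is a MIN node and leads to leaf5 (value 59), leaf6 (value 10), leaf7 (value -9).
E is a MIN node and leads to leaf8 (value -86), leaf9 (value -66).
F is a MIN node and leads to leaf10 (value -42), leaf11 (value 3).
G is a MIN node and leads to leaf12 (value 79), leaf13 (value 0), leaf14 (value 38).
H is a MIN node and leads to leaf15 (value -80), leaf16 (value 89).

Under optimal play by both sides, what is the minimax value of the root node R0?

C (MIN): min(-17, -69, 17, -52) = -69
D (MIN): min(59, 10, -9) = -9
E (MIN): min(-86, -66) = -86
A (MAX): max(-69, -9, -86) = -9
F (MIN): min(-42, 3) = -42
G (MIN): min(79, 0, 38) = 0
H (MIN): min(-80, 89) = -80
B (MAX): max(-42, 0, -80) = 0
R0 (MIN): min(-9, 0) = -9

-9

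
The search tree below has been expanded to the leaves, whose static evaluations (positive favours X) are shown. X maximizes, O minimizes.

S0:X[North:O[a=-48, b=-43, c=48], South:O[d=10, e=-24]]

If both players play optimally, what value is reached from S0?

North (O): min(-48, -43, 48) = -48
South (O): min(10, -24) = -24
S0 (X): max(-48, -24) = -24

-24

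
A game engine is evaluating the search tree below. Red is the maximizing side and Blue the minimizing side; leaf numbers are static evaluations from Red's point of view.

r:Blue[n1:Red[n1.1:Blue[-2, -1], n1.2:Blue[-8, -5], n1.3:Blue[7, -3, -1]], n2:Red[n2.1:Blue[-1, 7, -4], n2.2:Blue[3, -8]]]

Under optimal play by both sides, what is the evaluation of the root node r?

-4

n1.1 (Blue): min(-2, -1) = -2
n1.2 (Blue): min(-8, -5) = -8
n1.3 (Blue): min(7, -3, -1) = -3
n1 (Red): max(-2, -8, -3) = -2
n2.1 (Blue): min(-1, 7, -4) = -4
n2.2 (Blue): min(3, -8) = -8
n2 (Red): max(-4, -8) = -4
r (Blue): min(-2, -4) = -4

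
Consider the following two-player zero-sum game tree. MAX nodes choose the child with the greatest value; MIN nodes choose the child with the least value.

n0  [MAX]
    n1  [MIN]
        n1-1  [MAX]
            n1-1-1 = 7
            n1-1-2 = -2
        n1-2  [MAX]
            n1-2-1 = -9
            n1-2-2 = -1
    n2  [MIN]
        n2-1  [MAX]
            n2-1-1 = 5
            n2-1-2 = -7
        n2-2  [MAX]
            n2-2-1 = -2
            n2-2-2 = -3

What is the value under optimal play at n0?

n1-1 (MAX): max(7, -2) = 7
n1-2 (MAX): max(-9, -1) = -1
n1 (MIN): min(7, -1) = -1
n2-1 (MAX): max(5, -7) = 5
n2-2 (MAX): max(-2, -3) = -2
n2 (MIN): min(5, -2) = -2
n0 (MAX): max(-1, -2) = -1

-1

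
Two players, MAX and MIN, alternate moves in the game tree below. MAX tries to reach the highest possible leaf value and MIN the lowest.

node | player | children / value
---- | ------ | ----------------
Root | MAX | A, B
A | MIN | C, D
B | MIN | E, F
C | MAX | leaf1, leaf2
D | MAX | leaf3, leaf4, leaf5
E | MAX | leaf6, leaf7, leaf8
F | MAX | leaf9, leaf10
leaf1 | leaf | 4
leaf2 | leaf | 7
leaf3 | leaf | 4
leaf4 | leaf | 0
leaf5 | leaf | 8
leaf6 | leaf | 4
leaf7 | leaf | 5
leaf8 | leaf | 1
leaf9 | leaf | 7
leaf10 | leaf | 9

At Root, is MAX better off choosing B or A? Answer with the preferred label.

A

E (MAX): max(4, 5, 1) = 5
F (MAX): max(7, 9) = 9
B (MIN): min(5, 9) = 5
C (MAX): max(4, 7) = 7
D (MAX): max(4, 0, 8) = 8
A (MIN): min(7, 8) = 7
MAX prefers the higher value; B=5, A=7. A is better since 7 > 5.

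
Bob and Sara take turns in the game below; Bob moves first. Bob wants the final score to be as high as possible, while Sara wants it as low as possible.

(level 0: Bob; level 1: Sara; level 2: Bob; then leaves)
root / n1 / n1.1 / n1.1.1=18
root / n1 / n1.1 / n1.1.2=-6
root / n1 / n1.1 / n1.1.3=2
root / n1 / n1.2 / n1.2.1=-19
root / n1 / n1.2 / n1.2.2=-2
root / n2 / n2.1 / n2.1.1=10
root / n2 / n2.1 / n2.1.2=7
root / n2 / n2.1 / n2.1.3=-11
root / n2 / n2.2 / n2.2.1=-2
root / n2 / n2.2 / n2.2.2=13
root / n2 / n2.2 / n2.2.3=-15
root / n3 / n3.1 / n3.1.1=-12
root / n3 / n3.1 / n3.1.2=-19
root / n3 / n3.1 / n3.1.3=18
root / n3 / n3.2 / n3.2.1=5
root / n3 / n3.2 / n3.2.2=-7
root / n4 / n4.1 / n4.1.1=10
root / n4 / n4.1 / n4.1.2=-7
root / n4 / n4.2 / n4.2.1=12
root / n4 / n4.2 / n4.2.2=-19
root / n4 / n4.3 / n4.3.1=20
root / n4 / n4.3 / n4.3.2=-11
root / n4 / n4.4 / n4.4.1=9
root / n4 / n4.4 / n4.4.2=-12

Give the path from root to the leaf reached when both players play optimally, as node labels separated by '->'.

root -> n2 -> n2.1 -> n2.1.1

n1.1 (Bob): max(18, -6, 2) = 18
n1.2 (Bob): max(-19, -2) = -2
n1 (Sara): min(18, -2) = -2
n2.1 (Bob): max(10, 7, -11) = 10
n2.2 (Bob): max(-2, 13, -15) = 13
n2 (Sara): min(10, 13) = 10
n3.1 (Bob): max(-12, -19, 18) = 18
n3.2 (Bob): max(5, -7) = 5
n3 (Sara): min(18, 5) = 5
n4.1 (Bob): max(10, -7) = 10
n4.2 (Bob): max(12, -19) = 12
n4.3 (Bob): max(20, -11) = 20
n4.4 (Bob): max(9, -12) = 9
n4 (Sara): min(10, 12, 20, 9) = 9
root (Bob): max(-2, 10, 5, 9) = 10
At root, Bob picks n2 (highest: 10).
At n2, Sara picks n2.1 (lowest: 10).
At n2.1, Bob picks n2.1.1 (highest: 10).
Terminal value 10.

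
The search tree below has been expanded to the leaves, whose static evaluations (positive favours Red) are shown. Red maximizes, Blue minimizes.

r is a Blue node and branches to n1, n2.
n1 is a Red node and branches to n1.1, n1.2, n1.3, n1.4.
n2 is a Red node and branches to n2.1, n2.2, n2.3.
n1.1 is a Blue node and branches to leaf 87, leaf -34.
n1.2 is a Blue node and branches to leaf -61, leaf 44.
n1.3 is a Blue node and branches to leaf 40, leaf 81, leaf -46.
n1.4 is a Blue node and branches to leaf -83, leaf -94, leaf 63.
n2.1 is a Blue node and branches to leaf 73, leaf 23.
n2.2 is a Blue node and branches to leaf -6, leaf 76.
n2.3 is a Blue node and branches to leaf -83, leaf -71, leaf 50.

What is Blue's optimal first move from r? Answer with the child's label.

n1

n1.1 (Blue): min(87, -34) = -34
n1.2 (Blue): min(-61, 44) = -61
n1.3 (Blue): min(40, 81, -46) = -46
n1.4 (Blue): min(-83, -94, 63) = -94
n1 (Red): max(-34, -61, -46, -94) = -34
n2.1 (Blue): min(73, 23) = 23
n2.2 (Blue): min(-6, 76) = -6
n2.3 (Blue): min(-83, -71, 50) = -83
n2 (Red): max(23, -6, -83) = 23
r (Blue): min(-34, 23) = -34
Blue at r wants the lowest of {n1=-34, n2=23}, so chooses n1.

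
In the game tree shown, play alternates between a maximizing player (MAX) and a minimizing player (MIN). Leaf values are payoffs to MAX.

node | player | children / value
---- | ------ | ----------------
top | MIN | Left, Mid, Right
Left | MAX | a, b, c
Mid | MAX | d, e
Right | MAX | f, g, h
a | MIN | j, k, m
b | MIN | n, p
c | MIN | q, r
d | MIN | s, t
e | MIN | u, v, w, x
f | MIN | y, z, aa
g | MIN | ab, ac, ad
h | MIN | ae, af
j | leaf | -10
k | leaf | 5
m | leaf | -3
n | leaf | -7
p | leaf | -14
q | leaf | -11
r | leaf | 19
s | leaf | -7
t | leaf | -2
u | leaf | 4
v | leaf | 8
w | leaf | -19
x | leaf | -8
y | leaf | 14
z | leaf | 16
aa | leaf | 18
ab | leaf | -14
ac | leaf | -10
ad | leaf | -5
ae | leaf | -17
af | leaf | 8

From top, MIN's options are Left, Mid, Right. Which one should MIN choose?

Left

a (MIN): min(-10, 5, -3) = -10
b (MIN): min(-7, -14) = -14
c (MIN): min(-11, 19) = -11
Left (MAX): max(-10, -14, -11) = -10
d (MIN): min(-7, -2) = -7
e (MIN): min(4, 8, -19, -8) = -19
Mid (MAX): max(-7, -19) = -7
f (MIN): min(14, 16, 18) = 14
g (MIN): min(-14, -10, -5) = -14
h (MIN): min(-17, 8) = -17
Right (MAX): max(14, -14, -17) = 14
top (MIN): min(-10, -7, 14) = -10
MIN at top wants the lowest of {Left=-10, Mid=-7, Right=14}, so chooses Left.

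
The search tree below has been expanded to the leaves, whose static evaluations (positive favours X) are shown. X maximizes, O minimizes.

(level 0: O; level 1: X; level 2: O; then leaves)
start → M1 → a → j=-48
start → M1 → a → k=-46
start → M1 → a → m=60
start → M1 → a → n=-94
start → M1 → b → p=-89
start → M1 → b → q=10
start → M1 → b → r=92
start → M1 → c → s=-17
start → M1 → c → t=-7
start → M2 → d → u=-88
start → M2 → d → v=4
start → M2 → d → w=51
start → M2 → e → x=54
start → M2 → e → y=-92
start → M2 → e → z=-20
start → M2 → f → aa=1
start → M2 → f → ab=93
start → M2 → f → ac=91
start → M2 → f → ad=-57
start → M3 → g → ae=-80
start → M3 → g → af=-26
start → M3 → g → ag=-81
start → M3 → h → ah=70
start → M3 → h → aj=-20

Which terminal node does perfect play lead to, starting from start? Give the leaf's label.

ad

a (O): min(-48, -46, 60, -94) = -94
b (O): min(-89, 10, 92) = -89
c (O): min(-17, -7) = -17
M1 (X): max(-94, -89, -17) = -17
d (O): min(-88, 4, 51) = -88
e (O): min(54, -92, -20) = -92
f (O): min(1, 93, 91, -57) = -57
M2 (X): max(-88, -92, -57) = -57
g (O): min(-80, -26, -81) = -81
h (O): min(70, -20) = -20
M3 (X): max(-81, -20) = -20
start (O): min(-17, -57, -20) = -57
At start, O picks M2 (lowest: -57).
At M2, X picks f (highest: -57).
At f, O picks ad (lowest: -57).
Terminal value -57.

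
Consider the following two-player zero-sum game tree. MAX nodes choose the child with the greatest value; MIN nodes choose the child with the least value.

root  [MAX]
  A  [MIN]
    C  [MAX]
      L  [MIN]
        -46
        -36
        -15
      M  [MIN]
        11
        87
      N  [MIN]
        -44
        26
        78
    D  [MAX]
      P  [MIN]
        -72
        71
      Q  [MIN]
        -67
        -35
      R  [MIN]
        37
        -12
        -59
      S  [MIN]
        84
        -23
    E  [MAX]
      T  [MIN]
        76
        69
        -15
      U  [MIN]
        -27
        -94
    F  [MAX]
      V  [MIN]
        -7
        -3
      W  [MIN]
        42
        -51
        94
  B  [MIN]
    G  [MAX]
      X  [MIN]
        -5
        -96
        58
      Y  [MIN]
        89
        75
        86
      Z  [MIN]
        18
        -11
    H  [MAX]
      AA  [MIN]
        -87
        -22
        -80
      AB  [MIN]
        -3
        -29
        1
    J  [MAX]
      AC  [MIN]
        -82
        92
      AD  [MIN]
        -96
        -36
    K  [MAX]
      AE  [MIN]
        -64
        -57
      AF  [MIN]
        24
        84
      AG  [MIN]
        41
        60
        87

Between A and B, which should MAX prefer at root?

A

L (MIN): min(-46, -36, -15) = -46
M (MIN): min(11, 87) = 11
N (MIN): min(-44, 26, 78) = -44
C (MAX): max(-46, 11, -44) = 11
P (MIN): min(-72, 71) = -72
Q (MIN): min(-67, -35) = -67
R (MIN): min(37, -12, -59) = -59
S (MIN): min(84, -23) = -23
D (MAX): max(-72, -67, -59, -23) = -23
T (MIN): min(76, 69, -15) = -15
U (MIN): min(-27, -94) = -94
E (MAX): max(-15, -94) = -15
V (MIN): min(-7, -3) = -7
W (MIN): min(42, -51, 94) = -51
F (MAX): max(-7, -51) = -7
A (MIN): min(11, -23, -15, -7) = -23
X (MIN): min(-5, -96, 58) = -96
Y (MIN): min(89, 75, 86) = 75
Z (MIN): min(18, -11) = -11
G (MAX): max(-96, 75, -11) = 75
AA (MIN): min(-87, -22, -80) = -87
AB (MIN): min(-3, -29, 1) = -29
H (MAX): max(-87, -29) = -29
AC (MIN): min(-82, 92) = -82
AD (MIN): min(-96, -36) = -96
J (MAX): max(-82, -96) = -82
AE (MIN): min(-64, -57) = -64
AF (MIN): min(24, 84) = 24
AG (MIN): min(41, 60, 87) = 41
K (MAX): max(-64, 24, 41) = 41
B (MIN): min(75, -29, -82, 41) = -82
MAX prefers the higher value; A=-23, B=-82. A is better since -23 > -82.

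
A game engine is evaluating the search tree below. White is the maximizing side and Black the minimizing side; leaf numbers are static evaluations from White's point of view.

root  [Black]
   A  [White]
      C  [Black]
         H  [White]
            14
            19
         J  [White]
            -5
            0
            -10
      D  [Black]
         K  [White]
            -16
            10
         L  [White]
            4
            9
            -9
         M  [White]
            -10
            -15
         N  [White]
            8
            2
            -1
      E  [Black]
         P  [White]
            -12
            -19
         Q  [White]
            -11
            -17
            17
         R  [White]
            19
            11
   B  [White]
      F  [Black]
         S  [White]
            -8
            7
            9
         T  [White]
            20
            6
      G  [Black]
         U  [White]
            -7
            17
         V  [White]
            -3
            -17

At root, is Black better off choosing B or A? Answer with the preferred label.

A

S (White): max(-8, 7, 9) = 9
T (White): max(20, 6) = 20
F (Black): min(9, 20) = 9
U (White): max(-7, 17) = 17
V (White): max(-3, -17) = -3
G (Black): min(17, -3) = -3
B (White): max(9, -3) = 9
H (White): max(14, 19) = 19
J (White): max(-5, 0, -10) = 0
C (Black): min(19, 0) = 0
K (White): max(-16, 10) = 10
L (White): max(4, 9, -9) = 9
M (White): max(-10, -15) = -10
N (White): max(8, 2, -1) = 8
D (Black): min(10, 9, -10, 8) = -10
P (White): max(-12, -19) = -12
Q (White): max(-11, -17, 17) = 17
R (White): max(19, 11) = 19
E (Black): min(-12, 17, 19) = -12
A (White): max(0, -10, -12) = 0
Black prefers the lower value; B=9, A=0. A is better since 0 < 9.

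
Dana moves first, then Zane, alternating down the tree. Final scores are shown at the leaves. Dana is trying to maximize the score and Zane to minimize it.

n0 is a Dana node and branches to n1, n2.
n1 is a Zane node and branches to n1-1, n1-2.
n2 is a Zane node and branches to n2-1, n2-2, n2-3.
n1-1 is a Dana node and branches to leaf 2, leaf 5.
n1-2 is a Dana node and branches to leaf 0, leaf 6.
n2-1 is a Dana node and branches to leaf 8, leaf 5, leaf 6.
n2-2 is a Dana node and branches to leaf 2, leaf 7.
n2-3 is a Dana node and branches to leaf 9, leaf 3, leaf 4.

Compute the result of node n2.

7

n2-1 (Dana): max(8, 5, 6) = 8
n2-2 (Dana): max(2, 7) = 7
n2-3 (Dana): max(9, 3, 4) = 9
n2 (Zane): min(8, 7, 9) = 7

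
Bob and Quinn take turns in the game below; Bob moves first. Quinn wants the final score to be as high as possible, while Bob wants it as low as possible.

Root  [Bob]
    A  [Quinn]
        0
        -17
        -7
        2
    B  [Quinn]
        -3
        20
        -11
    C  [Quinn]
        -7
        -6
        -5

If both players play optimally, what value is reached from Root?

-5

A (Quinn): max(0, -17, -7, 2) = 2
B (Quinn): max(-3, 20, -11) = 20
C (Quinn): max(-7, -6, -5) = -5
Root (Bob): min(2, 20, -5) = -5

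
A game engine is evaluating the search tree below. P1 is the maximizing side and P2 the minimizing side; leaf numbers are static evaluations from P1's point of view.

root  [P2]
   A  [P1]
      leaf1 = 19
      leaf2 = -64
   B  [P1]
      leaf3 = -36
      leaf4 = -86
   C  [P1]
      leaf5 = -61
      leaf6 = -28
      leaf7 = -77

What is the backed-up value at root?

-36

A (P1): max(19, -64) = 19
B (P1): max(-36, -86) = -36
C (P1): max(-61, -28, -77) = -28
root (P2): min(19, -36, -28) = -36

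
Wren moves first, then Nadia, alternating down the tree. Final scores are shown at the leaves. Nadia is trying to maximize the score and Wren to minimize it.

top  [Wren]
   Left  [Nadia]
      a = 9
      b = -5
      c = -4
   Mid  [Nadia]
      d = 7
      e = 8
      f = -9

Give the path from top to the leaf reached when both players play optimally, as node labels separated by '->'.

Left (Nadia): max(9, -5, -4) = 9
Mid (Nadia): max(7, 8, -9) = 8
top (Wren): min(9, 8) = 8
At top, Wren picks Mid (lowest: 8).
At Mid, Nadia picks e (highest: 8).
Terminal value 8.

top -> Mid -> e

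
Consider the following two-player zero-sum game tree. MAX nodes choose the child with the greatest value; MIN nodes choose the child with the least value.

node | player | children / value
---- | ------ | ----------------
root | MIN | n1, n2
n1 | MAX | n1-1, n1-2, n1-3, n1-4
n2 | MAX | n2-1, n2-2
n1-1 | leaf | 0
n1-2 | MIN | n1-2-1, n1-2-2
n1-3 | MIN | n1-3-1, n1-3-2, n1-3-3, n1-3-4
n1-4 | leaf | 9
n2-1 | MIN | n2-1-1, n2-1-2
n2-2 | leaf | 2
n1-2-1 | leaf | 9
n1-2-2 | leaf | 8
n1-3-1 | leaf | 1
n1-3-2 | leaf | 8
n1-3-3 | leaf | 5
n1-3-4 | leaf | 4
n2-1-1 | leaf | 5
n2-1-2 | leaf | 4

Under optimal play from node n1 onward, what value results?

n1-2 (MIN): min(9, 8) = 8
n1-3 (MIN): min(1, 8, 5, 4) = 1
n1 (MAX): max(0, 8, 1, 9) = 9

9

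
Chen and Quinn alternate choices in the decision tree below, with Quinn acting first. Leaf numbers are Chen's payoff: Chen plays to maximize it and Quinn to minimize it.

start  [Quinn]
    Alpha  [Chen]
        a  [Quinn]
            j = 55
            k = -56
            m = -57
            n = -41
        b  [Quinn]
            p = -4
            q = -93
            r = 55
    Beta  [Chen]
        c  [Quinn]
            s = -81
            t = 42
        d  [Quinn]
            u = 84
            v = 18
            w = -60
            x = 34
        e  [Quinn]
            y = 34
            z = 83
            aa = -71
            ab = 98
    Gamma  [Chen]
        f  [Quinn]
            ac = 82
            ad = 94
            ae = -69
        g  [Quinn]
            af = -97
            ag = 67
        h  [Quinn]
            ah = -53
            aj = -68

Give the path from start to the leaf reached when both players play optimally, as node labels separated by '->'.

start -> Gamma -> h -> aj

a (Quinn): min(55, -56, -57, -41) = -57
b (Quinn): min(-4, -93, 55) = -93
Alpha (Chen): max(-57, -93) = -57
c (Quinn): min(-81, 42) = -81
d (Quinn): min(84, 18, -60, 34) = -60
e (Quinn): min(34, 83, -71, 98) = -71
Beta (Chen): max(-81, -60, -71) = -60
f (Quinn): min(82, 94, -69) = -69
g (Quinn): min(-97, 67) = -97
h (Quinn): min(-53, -68) = -68
Gamma (Chen): max(-69, -97, -68) = -68
start (Quinn): min(-57, -60, -68) = -68
At start, Quinn picks Gamma (lowest: -68).
At Gamma, Chen picks h (highest: -68).
At h, Quinn picks aj (lowest: -68).
Terminal value -68.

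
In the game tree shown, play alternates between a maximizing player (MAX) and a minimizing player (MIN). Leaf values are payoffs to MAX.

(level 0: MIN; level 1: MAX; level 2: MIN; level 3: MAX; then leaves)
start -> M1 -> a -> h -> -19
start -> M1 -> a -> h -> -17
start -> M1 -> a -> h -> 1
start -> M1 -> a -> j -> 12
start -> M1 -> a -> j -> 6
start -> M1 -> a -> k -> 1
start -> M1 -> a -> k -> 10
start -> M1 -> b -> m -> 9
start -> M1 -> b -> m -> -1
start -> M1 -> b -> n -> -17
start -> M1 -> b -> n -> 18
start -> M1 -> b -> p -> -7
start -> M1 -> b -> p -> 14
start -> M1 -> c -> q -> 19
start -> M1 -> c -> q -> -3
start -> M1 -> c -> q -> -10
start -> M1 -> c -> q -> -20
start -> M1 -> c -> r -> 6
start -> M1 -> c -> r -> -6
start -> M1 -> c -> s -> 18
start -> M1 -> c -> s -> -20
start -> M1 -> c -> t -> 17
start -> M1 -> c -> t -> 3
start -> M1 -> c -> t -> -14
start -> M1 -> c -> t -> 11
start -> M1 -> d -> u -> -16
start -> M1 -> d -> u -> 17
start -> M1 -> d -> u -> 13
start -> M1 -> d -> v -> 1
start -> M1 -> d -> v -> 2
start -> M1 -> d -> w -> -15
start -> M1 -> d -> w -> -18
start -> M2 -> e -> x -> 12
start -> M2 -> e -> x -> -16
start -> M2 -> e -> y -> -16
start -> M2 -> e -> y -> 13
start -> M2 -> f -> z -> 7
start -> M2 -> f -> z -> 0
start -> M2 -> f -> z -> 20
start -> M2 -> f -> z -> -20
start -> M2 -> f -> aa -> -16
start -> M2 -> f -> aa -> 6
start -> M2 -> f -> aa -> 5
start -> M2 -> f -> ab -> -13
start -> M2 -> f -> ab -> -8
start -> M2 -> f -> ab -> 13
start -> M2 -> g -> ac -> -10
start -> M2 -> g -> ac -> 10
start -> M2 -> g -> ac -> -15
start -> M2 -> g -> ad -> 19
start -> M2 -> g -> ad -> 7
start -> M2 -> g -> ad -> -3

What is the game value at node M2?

12

x (MAX): max(12, -16) = 12
y (MAX): max(-16, 13) = 13
e (MIN): min(12, 13) = 12
z (MAX): max(7, 0, 20, -20) = 20
aa (MAX): max(-16, 6, 5) = 6
ab (MAX): max(-13, -8, 13) = 13
f (MIN): min(20, 6, 13) = 6
ac (MAX): max(-10, 10, -15) = 10
ad (MAX): max(19, 7, -3) = 19
g (MIN): min(10, 19) = 10
M2 (MAX): max(12, 6, 10) = 12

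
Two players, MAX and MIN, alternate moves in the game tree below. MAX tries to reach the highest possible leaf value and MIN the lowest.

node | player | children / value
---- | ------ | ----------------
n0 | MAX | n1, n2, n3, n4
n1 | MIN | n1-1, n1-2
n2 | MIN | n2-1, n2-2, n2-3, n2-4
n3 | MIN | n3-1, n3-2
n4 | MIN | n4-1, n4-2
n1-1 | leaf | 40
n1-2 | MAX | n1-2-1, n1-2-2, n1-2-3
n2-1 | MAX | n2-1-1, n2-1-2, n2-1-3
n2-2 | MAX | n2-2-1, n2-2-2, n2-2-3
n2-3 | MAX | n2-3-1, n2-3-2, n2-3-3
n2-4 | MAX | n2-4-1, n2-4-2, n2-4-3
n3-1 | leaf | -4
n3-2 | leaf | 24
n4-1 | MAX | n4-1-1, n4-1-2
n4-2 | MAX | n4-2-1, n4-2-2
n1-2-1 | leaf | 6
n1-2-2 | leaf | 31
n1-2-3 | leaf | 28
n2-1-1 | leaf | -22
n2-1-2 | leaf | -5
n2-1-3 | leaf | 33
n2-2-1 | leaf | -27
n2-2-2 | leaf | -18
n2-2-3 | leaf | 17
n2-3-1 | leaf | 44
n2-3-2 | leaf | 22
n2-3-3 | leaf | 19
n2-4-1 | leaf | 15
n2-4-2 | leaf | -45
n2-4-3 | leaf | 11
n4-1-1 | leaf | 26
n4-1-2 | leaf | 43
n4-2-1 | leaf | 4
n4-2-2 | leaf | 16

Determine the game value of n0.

31

n1-2 (MAX): max(6, 31, 28) = 31
n1 (MIN): min(40, 31) = 31
n2-1 (MAX): max(-22, -5, 33) = 33
n2-2 (MAX): max(-27, -18, 17) = 17
n2-3 (MAX): max(44, 22, 19) = 44
n2-4 (MAX): max(15, -45, 11) = 15
n2 (MIN): min(33, 17, 44, 15) = 15
n3 (MIN): min(-4, 24) = -4
n4-1 (MAX): max(26, 43) = 43
n4-2 (MAX): max(4, 16) = 16
n4 (MIN): min(43, 16) = 16
n0 (MAX): max(31, 15, -4, 16) = 31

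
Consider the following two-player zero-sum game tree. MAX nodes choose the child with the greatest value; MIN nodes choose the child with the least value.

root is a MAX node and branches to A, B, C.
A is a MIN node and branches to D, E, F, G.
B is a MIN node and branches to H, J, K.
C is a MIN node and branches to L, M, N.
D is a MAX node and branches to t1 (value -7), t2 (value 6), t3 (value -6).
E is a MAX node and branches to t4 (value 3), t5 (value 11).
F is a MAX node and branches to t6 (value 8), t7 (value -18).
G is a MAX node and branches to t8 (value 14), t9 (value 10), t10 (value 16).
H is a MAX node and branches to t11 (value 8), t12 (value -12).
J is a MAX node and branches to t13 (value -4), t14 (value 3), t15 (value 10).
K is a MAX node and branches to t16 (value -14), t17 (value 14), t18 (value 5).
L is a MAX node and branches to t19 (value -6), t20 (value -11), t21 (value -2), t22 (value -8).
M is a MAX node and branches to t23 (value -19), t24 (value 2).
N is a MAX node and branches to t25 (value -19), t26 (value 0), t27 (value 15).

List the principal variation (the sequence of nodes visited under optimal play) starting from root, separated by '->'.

root -> B -> H -> t11

D (MAX): max(-7, 6, -6) = 6
E (MAX): max(3, 11) = 11
F (MAX): max(8, -18) = 8
G (MAX): max(14, 10, 16) = 16
A (MIN): min(6, 11, 8, 16) = 6
H (MAX): max(8, -12) = 8
J (MAX): max(-4, 3, 10) = 10
K (MAX): max(-14, 14, 5) = 14
B (MIN): min(8, 10, 14) = 8
L (MAX): max(-6, -11, -2, -8) = -2
M (MAX): max(-19, 2) = 2
N (MAX): max(-19, 0, 15) = 15
C (MIN): min(-2, 2, 15) = -2
root (MAX): max(6, 8, -2) = 8
At root, MAX picks B (highest: 8).
At B, MIN picks H (lowest: 8).
At H, MAX picks t11 (highest: 8).
Terminal value 8.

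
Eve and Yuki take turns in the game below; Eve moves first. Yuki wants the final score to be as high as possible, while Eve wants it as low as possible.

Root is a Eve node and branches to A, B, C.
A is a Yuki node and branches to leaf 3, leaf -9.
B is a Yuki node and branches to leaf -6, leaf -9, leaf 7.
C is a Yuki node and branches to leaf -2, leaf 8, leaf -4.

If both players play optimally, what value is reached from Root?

3

A (Yuki): max(3, -9) = 3
B (Yuki): max(-6, -9, 7) = 7
C (Yuki): max(-2, 8, -4) = 8
Root (Eve): min(3, 7, 8) = 3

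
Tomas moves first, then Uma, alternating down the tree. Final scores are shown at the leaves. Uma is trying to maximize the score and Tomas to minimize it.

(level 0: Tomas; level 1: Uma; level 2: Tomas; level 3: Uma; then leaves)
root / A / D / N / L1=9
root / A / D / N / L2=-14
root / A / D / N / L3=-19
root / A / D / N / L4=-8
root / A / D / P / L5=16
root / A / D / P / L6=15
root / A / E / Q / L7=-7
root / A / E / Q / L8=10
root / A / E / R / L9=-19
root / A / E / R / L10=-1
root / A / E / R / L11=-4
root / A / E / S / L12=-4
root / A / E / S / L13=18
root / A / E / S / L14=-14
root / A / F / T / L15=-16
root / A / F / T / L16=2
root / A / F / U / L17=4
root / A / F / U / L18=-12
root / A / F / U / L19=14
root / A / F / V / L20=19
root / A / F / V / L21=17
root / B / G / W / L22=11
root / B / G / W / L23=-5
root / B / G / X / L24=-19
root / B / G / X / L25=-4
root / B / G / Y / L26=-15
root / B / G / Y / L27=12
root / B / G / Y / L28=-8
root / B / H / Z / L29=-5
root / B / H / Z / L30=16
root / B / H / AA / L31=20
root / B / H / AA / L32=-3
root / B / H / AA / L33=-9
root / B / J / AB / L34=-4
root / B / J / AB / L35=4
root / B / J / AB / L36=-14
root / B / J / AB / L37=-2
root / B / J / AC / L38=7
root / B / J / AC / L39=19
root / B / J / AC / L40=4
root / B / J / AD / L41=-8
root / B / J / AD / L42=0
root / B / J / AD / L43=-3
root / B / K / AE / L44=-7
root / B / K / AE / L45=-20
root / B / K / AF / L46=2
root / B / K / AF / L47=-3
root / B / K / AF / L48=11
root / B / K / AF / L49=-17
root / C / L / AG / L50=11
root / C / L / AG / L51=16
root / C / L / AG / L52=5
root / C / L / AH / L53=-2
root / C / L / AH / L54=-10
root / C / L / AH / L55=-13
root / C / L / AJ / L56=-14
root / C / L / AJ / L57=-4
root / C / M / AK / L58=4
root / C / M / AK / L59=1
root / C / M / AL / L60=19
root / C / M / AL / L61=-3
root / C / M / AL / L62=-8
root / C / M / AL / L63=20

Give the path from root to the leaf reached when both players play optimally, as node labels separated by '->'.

N (Uma): max(9, -14, -19, -8) = 9
P (Uma): max(16, 15) = 16
D (Tomas): min(9, 16) = 9
Q (Uma): max(-7, 10) = 10
R (Uma): max(-19, -1, -4) = -1
S (Uma): max(-4, 18, -14) = 18
E (Tomas): min(10, -1, 18) = -1
T (Uma): max(-16, 2) = 2
U (Uma): max(4, -12, 14) = 14
V (Uma): max(19, 17) = 19
F (Tomas): min(2, 14, 19) = 2
A (Uma): max(9, -1, 2) = 9
W (Uma): max(11, -5) = 11
X (Uma): max(-19, -4) = -4
Y (Uma): max(-15, 12, -8) = 12
G (Tomas): min(11, -4, 12) = -4
Z (Uma): max(-5, 16) = 16
AA (Uma): max(20, -3, -9) = 20
H (Tomas): min(16, 20) = 16
AB (Uma): max(-4, 4, -14, -2) = 4
AC (Uma): max(7, 19, 4) = 19
AD (Uma): max(-8, 0, -3) = 0
J (Tomas): min(4, 19, 0) = 0
AE (Uma): max(-7, -20) = -7
AF (Uma): max(2, -3, 11, -17) = 11
K (Tomas): min(-7, 11) = -7
B (Uma): max(-4, 16, 0, -7) = 16
AG (Uma): max(11, 16, 5) = 16
AH (Uma): max(-2, -10, -13) = -2
AJ (Uma): max(-14, -4) = -4
L (Tomas): min(16, -2, -4) = -4
AK (Uma): max(4, 1) = 4
AL (Uma): max(19, -3, -8, 20) = 20
M (Tomas): min(4, 20) = 4
C (Uma): max(-4, 4) = 4
root (Tomas): min(9, 16, 4) = 4
At root, Tomas picks C (lowest: 4).
At C, Uma picks M (highest: 4).
At M, Tomas picks AK (lowest: 4).
At AK, Uma picks L58 (highest: 4).
Terminal value 4.

root -> C -> M -> AK -> L58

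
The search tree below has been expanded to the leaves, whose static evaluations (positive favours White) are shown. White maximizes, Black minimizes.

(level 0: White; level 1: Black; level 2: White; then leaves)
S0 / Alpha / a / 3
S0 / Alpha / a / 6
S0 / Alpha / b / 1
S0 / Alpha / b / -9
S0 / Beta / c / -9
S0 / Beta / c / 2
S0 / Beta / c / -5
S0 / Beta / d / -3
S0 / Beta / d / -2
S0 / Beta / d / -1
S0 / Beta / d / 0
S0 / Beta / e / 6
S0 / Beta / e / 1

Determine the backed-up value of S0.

1

a (White): max(3, 6) = 6
b (White): max(1, -9) = 1
Alpha (Black): min(6, 1) = 1
c (White): max(-9, 2, -5) = 2
d (White): max(-3, -2, -1, 0) = 0
e (White): max(6, 1) = 6
Beta (Black): min(2, 0, 6) = 0
S0 (White): max(1, 0) = 1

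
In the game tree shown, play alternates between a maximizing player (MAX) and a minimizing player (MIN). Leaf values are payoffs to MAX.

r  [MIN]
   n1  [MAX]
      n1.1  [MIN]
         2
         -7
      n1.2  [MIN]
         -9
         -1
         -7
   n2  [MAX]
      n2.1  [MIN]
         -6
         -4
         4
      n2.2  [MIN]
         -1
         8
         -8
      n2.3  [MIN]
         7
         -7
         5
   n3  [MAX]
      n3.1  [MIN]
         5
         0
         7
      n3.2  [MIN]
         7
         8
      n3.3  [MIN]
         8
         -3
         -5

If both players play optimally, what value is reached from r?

n1.1 (MIN): min(2, -7) = -7
n1.2 (MIN): min(-9, -1, -7) = -9
n1 (MAX): max(-7, -9) = -7
n2.1 (MIN): min(-6, -4, 4) = -6
n2.2 (MIN): min(-1, 8, -8) = -8
n2.3 (MIN): min(7, -7, 5) = -7
n2 (MAX): max(-6, -8, -7) = -6
n3.1 (MIN): min(5, 0, 7) = 0
n3.2 (MIN): min(7, 8) = 7
n3.3 (MIN): min(8, -3, -5) = -5
n3 (MAX): max(0, 7, -5) = 7
r (MIN): min(-7, -6, 7) = -7

-7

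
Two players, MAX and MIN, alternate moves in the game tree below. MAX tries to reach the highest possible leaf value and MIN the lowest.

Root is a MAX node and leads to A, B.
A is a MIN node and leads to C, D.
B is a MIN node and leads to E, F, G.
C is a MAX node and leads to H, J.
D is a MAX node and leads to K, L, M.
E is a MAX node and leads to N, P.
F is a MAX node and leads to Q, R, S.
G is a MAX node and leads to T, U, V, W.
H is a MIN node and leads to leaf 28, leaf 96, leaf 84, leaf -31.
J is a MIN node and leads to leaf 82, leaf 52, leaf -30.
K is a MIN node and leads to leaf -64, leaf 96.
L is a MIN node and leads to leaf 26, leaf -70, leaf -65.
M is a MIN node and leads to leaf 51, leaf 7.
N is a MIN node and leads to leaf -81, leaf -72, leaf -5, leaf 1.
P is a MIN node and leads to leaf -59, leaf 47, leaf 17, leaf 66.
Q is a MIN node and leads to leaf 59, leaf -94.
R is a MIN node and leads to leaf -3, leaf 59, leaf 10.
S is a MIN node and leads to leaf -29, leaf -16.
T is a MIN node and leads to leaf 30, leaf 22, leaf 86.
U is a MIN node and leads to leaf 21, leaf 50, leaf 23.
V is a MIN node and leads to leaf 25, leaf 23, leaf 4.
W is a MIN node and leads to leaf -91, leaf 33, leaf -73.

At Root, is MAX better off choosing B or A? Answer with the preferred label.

N (MIN): min(-81, -72, -5, 1) = -81
P (MIN): min(-59, 47, 17, 66) = -59
E (MAX): max(-81, -59) = -59
Q (MIN): min(59, -94) = -94
R (MIN): min(-3, 59, 10) = -3
S (MIN): min(-29, -16) = -29
F (MAX): max(-94, -3, -29) = -3
T (MIN): min(30, 22, 86) = 22
U (MIN): min(21, 50, 23) = 21
V (MIN): min(25, 23, 4) = 4
W (MIN): min(-91, 33, -73) = -91
G (MAX): max(22, 21, 4, -91) = 22
B (MIN): min(-59, -3, 22) = -59
H (MIN): min(28, 96, 84, -31) = -31
J (MIN): min(82, 52, -30) = -30
C (MAX): max(-31, -30) = -30
K (MIN): min(-64, 96) = -64
L (MIN): min(26, -70, -65) = -70
M (MIN): min(51, 7) = 7
D (MAX): max(-64, -70, 7) = 7
A (MIN): min(-30, 7) = -30
MAX prefers the higher value; B=-59, A=-30. A is better since -30 > -59.

A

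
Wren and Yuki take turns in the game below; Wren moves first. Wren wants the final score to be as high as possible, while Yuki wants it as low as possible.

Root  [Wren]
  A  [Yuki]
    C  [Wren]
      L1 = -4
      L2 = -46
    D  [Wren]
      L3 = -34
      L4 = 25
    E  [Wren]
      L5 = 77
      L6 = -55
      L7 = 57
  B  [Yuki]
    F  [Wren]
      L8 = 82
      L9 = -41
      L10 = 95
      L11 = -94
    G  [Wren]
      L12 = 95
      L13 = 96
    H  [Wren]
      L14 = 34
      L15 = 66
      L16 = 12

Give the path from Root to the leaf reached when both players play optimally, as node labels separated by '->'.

Root -> B -> H -> L15

C (Wren): max(-4, -46) = -4
D (Wren): max(-34, 25) = 25
E (Wren): max(77, -55, 57) = 77
A (Yuki): min(-4, 25, 77) = -4
F (Wren): max(82, -41, 95, -94) = 95
G (Wren): max(95, 96) = 96
H (Wren): max(34, 66, 12) = 66
B (Yuki): min(95, 96, 66) = 66
Root (Wren): max(-4, 66) = 66
At Root, Wren picks B (highest: 66).
At B, Yuki picks H (lowest: 66).
At H, Wren picks L15 (highest: 66).
Terminal value 66.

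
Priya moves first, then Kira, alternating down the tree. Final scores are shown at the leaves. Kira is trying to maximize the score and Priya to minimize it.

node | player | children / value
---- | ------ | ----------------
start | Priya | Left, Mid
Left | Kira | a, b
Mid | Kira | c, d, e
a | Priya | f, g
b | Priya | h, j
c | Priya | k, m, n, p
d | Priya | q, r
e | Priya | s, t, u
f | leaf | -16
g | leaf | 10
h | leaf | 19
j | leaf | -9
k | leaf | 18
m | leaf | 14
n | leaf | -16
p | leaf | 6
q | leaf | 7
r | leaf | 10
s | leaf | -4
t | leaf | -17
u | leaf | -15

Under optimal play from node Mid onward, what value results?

7

c (Priya): min(18, 14, -16, 6) = -16
d (Priya): min(7, 10) = 7
e (Priya): min(-4, -17, -15) = -17
Mid (Kira): max(-16, 7, -17) = 7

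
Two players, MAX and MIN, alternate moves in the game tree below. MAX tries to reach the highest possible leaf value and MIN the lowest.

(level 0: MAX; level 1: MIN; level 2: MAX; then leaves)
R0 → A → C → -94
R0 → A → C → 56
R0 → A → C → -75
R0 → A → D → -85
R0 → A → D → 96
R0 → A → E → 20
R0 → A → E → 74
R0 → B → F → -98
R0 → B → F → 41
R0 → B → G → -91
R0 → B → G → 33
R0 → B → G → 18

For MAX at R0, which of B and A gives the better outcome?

A

F (MAX): max(-98, 41) = 41
G (MAX): max(-91, 33, 18) = 33
B (MIN): min(41, 33) = 33
C (MAX): max(-94, 56, -75) = 56
D (MAX): max(-85, 96) = 96
E (MAX): max(20, 74) = 74
A (MIN): min(56, 96, 74) = 56
MAX prefers the higher value; B=33, A=56. A is better since 56 > 33.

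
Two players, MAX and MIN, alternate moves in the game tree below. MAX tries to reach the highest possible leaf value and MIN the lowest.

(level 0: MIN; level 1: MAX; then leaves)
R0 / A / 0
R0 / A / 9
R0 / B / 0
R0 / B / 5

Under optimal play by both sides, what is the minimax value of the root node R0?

5

A (MAX): max(0, 9) = 9
B (MAX): max(0, 5) = 5
R0 (MIN): min(9, 5) = 5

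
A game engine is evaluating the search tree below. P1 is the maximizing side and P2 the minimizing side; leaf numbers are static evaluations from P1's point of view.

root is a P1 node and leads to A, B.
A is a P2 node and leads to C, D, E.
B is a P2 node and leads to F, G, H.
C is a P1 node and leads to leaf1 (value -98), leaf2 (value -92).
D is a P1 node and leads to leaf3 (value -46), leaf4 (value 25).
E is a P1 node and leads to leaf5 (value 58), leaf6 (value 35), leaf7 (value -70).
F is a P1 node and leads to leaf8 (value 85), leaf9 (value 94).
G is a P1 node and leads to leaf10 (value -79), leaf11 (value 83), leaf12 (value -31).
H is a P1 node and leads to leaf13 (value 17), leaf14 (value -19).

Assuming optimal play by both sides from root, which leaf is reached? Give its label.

C (P1): max(-98, -92) = -92
D (P1): max(-46, 25) = 25
E (P1): max(58, 35, -70) = 58
A (P2): min(-92, 25, 58) = -92
F (P1): max(85, 94) = 94
G (P1): max(-79, 83, -31) = 83
H (P1): max(17, -19) = 17
B (P2): min(94, 83, 17) = 17
root (P1): max(-92, 17) = 17
At root, P1 picks B (highest: 17).
At B, P2 picks H (lowest: 17).
At H, P1 picks leaf13 (highest: 17).
Terminal value 17.

leaf13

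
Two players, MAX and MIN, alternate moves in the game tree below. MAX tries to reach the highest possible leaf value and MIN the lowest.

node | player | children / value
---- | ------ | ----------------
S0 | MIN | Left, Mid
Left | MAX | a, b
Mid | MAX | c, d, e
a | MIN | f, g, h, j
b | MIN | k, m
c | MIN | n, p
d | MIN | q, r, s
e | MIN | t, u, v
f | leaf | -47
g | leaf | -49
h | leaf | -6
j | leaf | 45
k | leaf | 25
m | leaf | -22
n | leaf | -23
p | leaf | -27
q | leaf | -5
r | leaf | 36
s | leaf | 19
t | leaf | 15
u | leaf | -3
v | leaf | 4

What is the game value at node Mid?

-3

c (MIN): min(-23, -27) = -27
d (MIN): min(-5, 36, 19) = -5
e (MIN): min(15, -3, 4) = -3
Mid (MAX): max(-27, -5, -3) = -3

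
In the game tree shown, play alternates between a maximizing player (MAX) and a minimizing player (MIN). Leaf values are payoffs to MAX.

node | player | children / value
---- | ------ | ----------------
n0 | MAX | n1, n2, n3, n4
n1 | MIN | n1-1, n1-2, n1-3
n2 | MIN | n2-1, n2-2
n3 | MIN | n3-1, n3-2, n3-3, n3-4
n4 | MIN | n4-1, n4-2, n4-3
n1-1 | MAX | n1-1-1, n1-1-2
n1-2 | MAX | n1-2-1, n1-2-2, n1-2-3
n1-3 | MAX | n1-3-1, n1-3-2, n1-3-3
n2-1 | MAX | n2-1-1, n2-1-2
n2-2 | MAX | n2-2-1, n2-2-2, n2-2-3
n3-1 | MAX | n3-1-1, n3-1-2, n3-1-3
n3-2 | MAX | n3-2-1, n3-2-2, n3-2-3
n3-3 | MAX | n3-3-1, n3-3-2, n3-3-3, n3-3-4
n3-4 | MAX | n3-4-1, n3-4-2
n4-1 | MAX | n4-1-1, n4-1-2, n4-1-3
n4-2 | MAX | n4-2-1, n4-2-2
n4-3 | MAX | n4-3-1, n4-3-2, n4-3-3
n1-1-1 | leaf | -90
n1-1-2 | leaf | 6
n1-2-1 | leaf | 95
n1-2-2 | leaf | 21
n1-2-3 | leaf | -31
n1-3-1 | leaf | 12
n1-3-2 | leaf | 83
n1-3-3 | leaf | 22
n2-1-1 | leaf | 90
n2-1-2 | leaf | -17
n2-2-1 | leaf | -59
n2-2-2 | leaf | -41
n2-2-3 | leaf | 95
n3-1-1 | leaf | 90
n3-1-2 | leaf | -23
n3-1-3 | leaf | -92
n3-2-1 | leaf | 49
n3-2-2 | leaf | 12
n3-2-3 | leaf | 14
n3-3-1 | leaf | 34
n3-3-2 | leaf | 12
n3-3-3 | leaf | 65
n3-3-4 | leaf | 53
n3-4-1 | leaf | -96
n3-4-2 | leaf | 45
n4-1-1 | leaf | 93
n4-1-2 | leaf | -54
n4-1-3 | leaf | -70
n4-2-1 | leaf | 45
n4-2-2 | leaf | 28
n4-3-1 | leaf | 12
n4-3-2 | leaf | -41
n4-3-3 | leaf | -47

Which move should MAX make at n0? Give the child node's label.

n2

n1-1 (MAX): max(-90, 6) = 6
n1-2 (MAX): max(95, 21, -31) = 95
n1-3 (MAX): max(12, 83, 22) = 83
n1 (MIN): min(6, 95, 83) = 6
n2-1 (MAX): max(90, -17) = 90
n2-2 (MAX): max(-59, -41, 95) = 95
n2 (MIN): min(90, 95) = 90
n3-1 (MAX): max(90, -23, -92) = 90
n3-2 (MAX): max(49, 12, 14) = 49
n3-3 (MAX): max(34, 12, 65, 53) = 65
n3-4 (MAX): max(-96, 45) = 45
n3 (MIN): min(90, 49, 65, 45) = 45
n4-1 (MAX): max(93, -54, -70) = 93
n4-2 (MAX): max(45, 28) = 45
n4-3 (MAX): max(12, -41, -47) = 12
n4 (MIN): min(93, 45, 12) = 12
n0 (MAX): max(6, 90, 45, 12) = 90
MAX at n0 wants the highest of {n1=6, n2=90, n3=45, n4=12}, so chooses n2.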